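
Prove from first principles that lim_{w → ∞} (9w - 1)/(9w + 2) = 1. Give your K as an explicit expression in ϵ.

Let ϵ > 0. We seek K > 0 such that w > K implies |(9w - 1)/(9w + 2) − 1| < ϵ.
(9w - 1)/(9w + 2) − 1 = (9(9w - 1) − 9(9w + 2)) / (9(9w + 2)) = -27/(9(9w + 2)).
For w > 0 we have 9w + 2 > 9w, so |(9w - 1)/(9w + 2) − 1| = 27/(9(9w + 2)) < 27/(9·9w) = (1/3)/w.
Thus |(9w - 1)/(9w + 2) − 1| < ϵ whenever w > (1/3)/ϵ.
Take K = (1/3)/ϵ. If w > K then |(9w - 1)/(9w + 2) − 1| < (1/3)/w < ϵ.

K = (1/3)/ϵ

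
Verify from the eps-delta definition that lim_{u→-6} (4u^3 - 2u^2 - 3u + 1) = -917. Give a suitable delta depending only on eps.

Let eps > 0 be given. We want delta > 0 such that 0 < |u + 6| < delta implies |(4u^3 - 2u^2 - 3u + 1) + 917| < eps.
(4u^3 - 2u^2 - 3u + 1) + 917 = 4u^3 - 2u^2 - 3u + 918 = (u + 6)(4u^2 - 26u + 153).
So |(4u^3 - 2u^2 - 3u + 1) + 917| = |u + 6|·|4u^2 - 26u + 153|.
Require delta ≤ 1. Then |u + 6| < 1 gives |u| < 7, and by the triangle inequality |4u^2 - 26u + 153| ≤ 4·7^2 + 26·7 + 153 = 531.
Hence |(4u^3 - 2u^2 - 3u + 1) + 917| ≤ 531|u + 6| < eps provided |u + 6| < eps/531.
Choosing delta = min(1, eps/531) ensures both conditions, hence |(4u^3 - 2u^2 - 3u + 1) + 917| < eps.

delta = min(1, eps/531)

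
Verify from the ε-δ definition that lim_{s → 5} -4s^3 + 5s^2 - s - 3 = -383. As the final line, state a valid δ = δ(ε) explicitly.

Let ε > 0. We want δ > 0 such that 0 < |s − 5| < δ implies |(-4s^3 + 5s^2 - s - 3) + 383| < ε.
(-4s^3 + 5s^2 - s - 3) + 383 = -4s^3 + 5s^2 - s + 380 = (s − 5)(-4s^2 - 15s - 76).
So |(-4s^3 + 5s^2 - s - 3) + 383| = |s − 5|·|-4s^2 - 15s - 76|.
Assume first that |s − 5| < 1, so |s| < 6. Then |-4s^2 - 15s - 76| ≤ 4·6^2 + 15·6 + 76 = 310.
Hence |(-4s^3 + 5s^2 - s - 3) + 383| ≤ 310|s − 5| < ε provided |s − 5| < ε/310.
Choosing δ = min(1, ε/310) ensures both conditions, hence |(-4s^3 + 5s^2 - s - 3) + 383| < ε.

δ = min(1, ε/310)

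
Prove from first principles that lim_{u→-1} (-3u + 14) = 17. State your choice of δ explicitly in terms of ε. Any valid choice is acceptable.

Fix ε > 0. We need δ > 0 so that 0 < |u + 1| < δ implies |(-3u + 14) − 17| < ε.
Since (-3u + 14) − 17 = -3(u + 1), we have |(-3u + 14) − 17| = 3|u + 1|.
So 3|u + 1| < ε exactly when |u + 1| < ε/3.
Take δ = ε/3. If 0 < |u + 1| < δ then |(-3u + 14) − 17| = 3|u + 1| < 3·(ε/3) = ε.

δ = ε/3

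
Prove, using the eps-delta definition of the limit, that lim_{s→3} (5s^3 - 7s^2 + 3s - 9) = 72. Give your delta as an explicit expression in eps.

Let eps > 0. We want delta > 0 such that 0 < |s − 3| < delta implies |(5s^3 - 7s^2 + 3s - 9) − 72| < eps.
(5s^3 - 7s^2 + 3s - 9) − 72 = 5s^3 - 7s^2 + 3s - 81 = (s − 3)(5s^2 + 8s + 27).
So |(5s^3 - 7s^2 + 3s - 9) − 72| = |s − 3|·|5s^2 + 8s + 27|.
Require delta ≤ 1. Then |s − 3| < 1 gives |s| < 4, and by the triangle inequality |5s^2 + 8s + 27| ≤ 5·4^2 + 8·4 + 27 = 139.
Hence |(5s^3 - 7s^2 + 3s - 9) − 72| ≤ 139|s − 3| < eps provided |s − 3| < eps/139.
Choosing delta = min(1, eps/139) ensures both conditions, hence |(5s^3 - 7s^2 + 3s - 9) − 72| < eps.

delta = min(1, eps/139)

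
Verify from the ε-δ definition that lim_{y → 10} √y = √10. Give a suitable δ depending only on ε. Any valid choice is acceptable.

Suppose ε > 0. We want δ > 0 such that 0 < |y − 10| < δ implies |√y − √10| < ε.
Rationalise: √y − √10 = (y − 10)/(√y + √10), so |√y − √10| = |y − 10|/(√y + √10).
Restrict δ ≤ 10 so that |y − 10| < 10 forces y > 0, and then √y + √10 > √10.
Hence |√y − √10| < |y − 10|/√10, which is < ε once |y − 10| < √10·ε.
Take δ = min(10, √10·ε). If 0 < |y − 10| < δ then y > 0 and |√y − √10| < |y − 10|/√10 < ε.

δ = min(10, √10·ε)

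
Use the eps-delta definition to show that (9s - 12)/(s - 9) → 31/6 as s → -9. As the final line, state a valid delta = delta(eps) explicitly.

Suppose eps > 0. We want delta > 0 with 0 < |s + 9| < delta ⇒ |(9s - 12)/(s - 9) − (31/6)| < eps.
Combining over a common denominator, (9s - 12)/(s - 9) − (31/6) = [(9s - 12)·(-18) − (-93)·(s - 9)] / [(-18)·(s - 9)] = -69(s + 9) / ((-18)(s - 9)).
So |(9s - 12)/(s - 9) − (31/6)| = 69|s + 9| / (18·|s − 9|).
Require delta ≤ 9, so |s − 9| ≥ |-18| − |s + 9| > 18 − 9 = 9.
Hence |(9s - 12)/(s - 9) − (31/6)| < 69|s + 9|/(18·9) = (23/54)|s + 9|, which is < eps once |s + 9| < (54/23)eps.
Take delta = min(9, (54/23)eps). Then 0 < |s + 9| < delta forces both bounds, so |(9s - 12)/(s - 9) − (31/6)| < eps.

delta = min(9, (54/23)eps)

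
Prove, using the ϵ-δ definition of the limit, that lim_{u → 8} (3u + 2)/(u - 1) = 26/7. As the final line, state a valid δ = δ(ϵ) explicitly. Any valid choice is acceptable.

Let ϵ > 0. We want δ > 0 with 0 < |u − 8| < δ ⇒ |(3u + 2)/(u - 1) − (26/7)| < ϵ.
Combining over a common denominator, (3u + 2)/(u - 1) − (26/7) = [(3u + 2)·7 − 26·(u - 1)] / [7·(u - 1)] = -5(u − 8) / (7(u - 1)).
So |(3u + 2)/(u - 1) − (26/7)| = 5|u − 8| / (7·|u − 1|).
Require δ ≤ 7/2, so |u − 1| ≥ |7| − |u − 8| > 7 − 7/2 = 7/2.
Hence |(3u + 2)/(u - 1) − (26/7)| < 5|u − 8|/(7·(7/2)) = (10/49)|u − 8|, which is < ϵ once |u − 8| < (49/10)ϵ.
Take δ = min(7/2, (49/10)ϵ). Then 0 < |u − 8| < δ forces both bounds, so |(3u + 2)/(u - 1) − (26/7)| < ϵ.

δ = min(7/2, (49/10)ϵ)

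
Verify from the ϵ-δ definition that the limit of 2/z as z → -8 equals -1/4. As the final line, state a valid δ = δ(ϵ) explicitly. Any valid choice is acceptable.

Let ϵ > 0. We seek δ > 0 such that 0 < |z + 8| < δ implies |2/z + 1/4| < ϵ.
|2/z + 1/4| = 2·|-8 − z|/(8·|z|) = 2|z + 8|/(8|z|).
Require δ ≤ 4 so that |z| > 8 − 4 = 4, hence 8|z| > 32.
Then |2/z + 1/4| < 2|z + 8|/32, which is < ϵ when |z + 8| < 16ϵ.
Take δ = min(4, 16ϵ). Then 0 < |z + 8| < δ gives both |z + 8| < 4 and |z + 8| < 16ϵ, so |2/z + 1/4| < ϵ.

δ = min(4, 16ϵ)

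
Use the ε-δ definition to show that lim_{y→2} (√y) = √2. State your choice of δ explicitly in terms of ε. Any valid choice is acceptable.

Let ε > 0 be given. We want δ > 0 such that 0 < |y − 2| < δ implies |√y − √2| < ε.
Multiplying by the conjugate, |√y − √2| = |y − 2|/(√y + √2).
Restrict δ ≤ 2 so that |y − 2| < 2 forces y > 0, and then √y + √2 > √2.
Hence |√y − √2| < |y − 2|/√2, which is < ε once |y − 2| < √2·ε.
Take δ = min(2, √2·ε). If 0 < |y − 2| < δ then y > 0 and |√y − √2| < |y − 2|/√2 < ε.

δ = min(2, √2·ε)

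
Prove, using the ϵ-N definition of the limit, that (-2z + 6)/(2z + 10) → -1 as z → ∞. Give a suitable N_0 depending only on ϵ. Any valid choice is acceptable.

N_0 = 8/ϵ

Fix ϵ > 0. We seek N_0 > 0 such that z > N_0 implies |(-2z + 6)/(2z + 10) + 1| < ϵ.
(-2z + 6)/(2z + 10) + 1 = (2(-2z + 6) − (-2)(2z + 10)) / (2(2z + 10)) = 32/(2(2z + 10)).
For z > 0 we have 2z + 10 > 2z, so |(-2z + 6)/(2z + 10) + 1| = 32/(2(2z + 10)) < 32/(2·2z) = 8/z.
Thus |(-2z + 6)/(2z + 10) + 1| < ϵ whenever z > 8/ϵ.
Take N_0 = 8/ϵ. If z > N_0 then |(-2z + 6)/(2z + 10) + 1| < 8/z < ϵ.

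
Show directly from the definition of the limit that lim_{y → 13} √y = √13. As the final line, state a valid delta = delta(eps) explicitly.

Let eps > 0 be given. We want delta > 0 such that 0 < |y − 13| < delta implies |√y − √13| < eps.
Multiplying by the conjugate, |√y − √13| = |y − 13|/(√y + √13).
Restrict delta ≤ 13 so that |y − 13| < 13 forces y > 0, and then √y + √13 > √13.
Hence |√y − √13| < |y − 13|/√13, which is < eps once |y − 13| < √13·eps.
Take delta = min(13, √13·eps). If 0 < |y − 13| < delta then y > 0 and |√y − √13| < |y − 13|/√13 < eps.

delta = min(13, √13·eps)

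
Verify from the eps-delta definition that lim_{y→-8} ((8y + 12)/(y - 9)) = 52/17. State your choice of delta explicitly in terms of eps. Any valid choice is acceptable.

delta = min(17/2, (289/168)eps)

Let eps > 0. We want delta > 0 with 0 < |y + 8| < delta ⇒ |(8y + 12)/(y - 9) − (52/17)| < eps.
Combining over a common denominator, (8y + 12)/(y - 9) − (52/17) = [(8y + 12)·(-17) − (-52)·(y - 9)] / [(-17)·(y - 9)] = -84(y + 8) / ((-17)(y - 9)).
So |(8y + 12)/(y - 9) − (52/17)| = 84|y + 8| / (17·|y − 9|).
Restrict delta ≤ 17/2. Then |y + 8| < 17/2 gives |y − 9| = |(y + 8) + (-17)| ≥ 17 − 17/2 = 17/2.
Hence |(8y + 12)/(y - 9) − (52/17)| < 84|y + 8|/(17·(17/2)) = (168/289)|y + 8|, which is < eps once |y + 8| < (289/168)eps.
Take delta = min(17/2, (289/168)eps). Then 0 < |y + 8| < delta forces both bounds, so |(8y + 12)/(y - 9) − (52/17)| < eps.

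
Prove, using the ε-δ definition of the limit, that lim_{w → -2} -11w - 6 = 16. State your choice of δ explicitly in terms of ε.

δ = ε/11

Let ε > 0. We need δ > 0 so that 0 < |w + 2| < δ implies |(-11w - 6) − 16| < ε.
Since (-11w - 6) − 16 = -11(w + 2), we have |(-11w - 6) − 16| = 11|w + 2|.
Thus it suffices that |w + 2| < ε/11.
Choosing δ = ε/11 gives |(-11w - 6) − 16| = 11|w + 2| < ε whenever |w + 2| < δ.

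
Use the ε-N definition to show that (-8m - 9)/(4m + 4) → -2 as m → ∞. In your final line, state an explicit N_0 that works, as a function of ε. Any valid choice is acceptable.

Fix ε > 0. For m ≥ 1, |(-8m - 9)/(4m + 4) + 2| = |-4|/(4(4m + 4)) = 4/(4(4m + 4)).
Since 4m + 4 ≥ 4m for m ≥ 1, this is ≤ 4/(4·4m) = (1/4)/m.
So |(-8m - 9)/(4m + 4) + 2| < ε whenever m > (1/4)/ε.
Take N_0 = (1/4)/ε. If m > N_0 then |(-8m - 9)/(4m + 4) + 2| ≤ (1/4)/m < ε.

N_0 = (1/4)/ε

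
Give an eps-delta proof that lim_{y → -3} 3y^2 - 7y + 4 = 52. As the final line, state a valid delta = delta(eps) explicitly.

delta = min(2, eps/31)

Suppose eps > 0. We want delta > 0 such that 0 < |y + 3| < delta implies |(3y^2 - 7y + 4) − 52| < eps.
(3y^2 - 7y + 4) − 52 = 3y^2 - 7y - 48 = (y + 3)(3y - 16).
So |(3y^2 - 7y + 4) − 52| = |y + 3|·|3y - 16|.
Assume first that |y + 3| < 2, so |y| < 5. Then |3y - 16| ≤ 3·5 + 16 = 31.
Hence |(3y^2 - 7y + 4) − 52| ≤ 31|y + 3| < eps provided |y + 3| < eps/31.
Choosing delta = min(2, eps/31) ensures both conditions, hence |(3y^2 - 7y + 4) − 52| < eps.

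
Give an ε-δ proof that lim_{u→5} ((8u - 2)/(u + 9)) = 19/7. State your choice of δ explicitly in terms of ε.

Suppose ε > 0. We want δ > 0 with 0 < |u − 5| < δ ⇒ |(8u - 2)/(u + 9) − (19/7)| < ε.
Combining over a common denominator, (8u - 2)/(u + 9) − (19/7) = [(8u - 2)·14 − 38·(u + 9)] / [14·(u + 9)] = 74(u − 5) / (14(u + 9)).
So |(8u - 2)/(u + 9) − (19/7)| = 74|u − 5| / (14·|u + 9|).
Require δ ≤ 7, so |u + 9| ≥ |14| − |u − 5| > 14 − 7 = 7.
Hence |(8u - 2)/(u + 9) − (19/7)| < 74|u − 5|/(14·7) = (37/49)|u − 5|, which is < ε once |u − 5| < (49/37)ε.
Take δ = min(7, (49/37)ε). Then 0 < |u − 5| < δ forces both bounds, so |(8u - 2)/(u + 9) − (19/7)| < ε.

δ = min(7, (49/37)ε)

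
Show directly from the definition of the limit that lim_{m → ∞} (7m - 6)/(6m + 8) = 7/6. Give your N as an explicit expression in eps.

Fix eps > 0. For m ≥ 1, |(7m - 6)/(6m + 8) − (7/6)| = |-92|/(6(6m + 8)) = 92/(6(6m + 8)).
Since 6m + 8 ≥ 6m for m ≥ 1, this is ≤ 92/(6·6m) = (23/9)/m.
So |(7m - 6)/(6m + 8) − (7/6)| < eps whenever m > (23/9)/eps.
Take N = (23/9)/eps. If m > N then |(7m - 6)/(6m + 8) − (7/6)| ≤ (23/9)/m < eps.

N = (23/9)/eps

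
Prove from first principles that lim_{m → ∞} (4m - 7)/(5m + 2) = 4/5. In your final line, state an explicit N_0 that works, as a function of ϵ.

N_0 = (43/25)/ϵ

Let ϵ > 0 be given. For m ≥ 1, |(4m - 7)/(5m + 2) − (4/5)| = |-43|/(5(5m + 2)) = 43/(5(5m + 2)).
Since 5m + 2 ≥ 5m for m ≥ 1, this is ≤ 43/(5·5m) = (43/25)/m.
So |(4m - 7)/(5m + 2) − (4/5)| < ϵ whenever m > (43/25)/ϵ.
Take N_0 = (43/25)/ϵ. If m > N_0 then |(4m - 7)/(5m + 2) − (4/5)| ≤ (43/25)/m < ϵ.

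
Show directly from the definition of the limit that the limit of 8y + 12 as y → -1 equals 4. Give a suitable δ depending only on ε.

Fix ε > 0. We need δ > 0 so that 0 < |y + 1| < δ implies |(8y + 12) − 4| < ε.
Since (8y + 12) − 4 = 8(y + 1), we have |(8y + 12) − 4| = 8|y + 1|.
Thus it suffices that |y + 1| < ε/8.
Take δ = ε/8. If 0 < |y + 1| < δ then |(8y + 12) − 4| = 8|y + 1| < 8·(ε/8) = ε.

δ = ε/8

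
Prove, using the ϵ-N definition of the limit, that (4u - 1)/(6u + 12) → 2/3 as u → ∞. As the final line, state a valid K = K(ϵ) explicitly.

Let ϵ > 0. We seek K > 0 such that u > K implies |(4u - 1)/(6u + 12) − (2/3)| < ϵ.
(4u - 1)/(6u + 12) − (2/3) = (6(4u - 1) − 4(6u + 12)) / (6(6u + 12)) = -54/(6(6u + 12)).
For u > 0 we have 6u + 12 > 6u, so |(4u - 1)/(6u + 12) − (2/3)| = 54/(6(6u + 12)) < 54/(6·6u) = (3/2)/u.
Thus |(4u - 1)/(6u + 12) − (2/3)| < ϵ whenever u > (3/2)/ϵ.
Take K = (3/2)/ϵ. If u > K then |(4u - 1)/(6u + 12) − (2/3)| < (3/2)/u < ϵ.

K = (3/2)/ϵ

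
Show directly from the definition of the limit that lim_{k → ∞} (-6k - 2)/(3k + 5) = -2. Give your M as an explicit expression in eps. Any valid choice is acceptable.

M = (8/3)/eps

Suppose eps > 0. For k ≥ 1, |(-6k - 2)/(3k + 5) + 2| = |24|/(3(3k + 5)) = 24/(3(3k + 5)).
Since 3k + 5 ≥ 3k for k ≥ 1, this is ≤ 24/(3·3k) = (8/3)/k.
So |(-6k - 2)/(3k + 5) + 2| < eps whenever k > (8/3)/eps.
Take M = (8/3)/eps. If k > M then |(-6k - 2)/(3k + 5) + 2| ≤ (8/3)/k < eps.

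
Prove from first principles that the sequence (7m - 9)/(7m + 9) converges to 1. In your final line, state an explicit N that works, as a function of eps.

N = (18/7)/eps

Let eps > 0. For m ≥ 1, |(7m - 9)/(7m + 9) − 1| = |-126|/(7(7m + 9)) = 126/(7(7m + 9)).
Since 7m + 9 ≥ 7m for m ≥ 1, this is ≤ 126/(7·7m) = (18/7)/m.
So |(7m - 9)/(7m + 9) − 1| < eps whenever m > (18/7)/eps.
Take N = (18/7)/eps. If m > N then |(7m - 9)/(7m + 9) − 1| ≤ (18/7)/m < eps.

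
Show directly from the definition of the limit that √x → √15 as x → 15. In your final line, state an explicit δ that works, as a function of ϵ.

Fix ϵ > 0. We want δ > 0 such that 0 < |x − 15| < δ implies |√x − √15| < ϵ.
Rationalise: √x − √15 = (x − 15)/(√x + √15), so |√x − √15| = |x − 15|/(√x + √15).
Restrict δ ≤ 15 so that |x − 15| < 15 forces x > 0, and then √x + √15 > √15.
Hence |√x − √15| < |x − 15|/√15, which is < ϵ once |x − 15| < √15·ϵ.
Take δ = min(15, √15·ϵ). If 0 < |x − 15| < δ then x > 0 and |√x − √15| < |x − 15|/√15 < ϵ.

δ = min(15, √15·ϵ)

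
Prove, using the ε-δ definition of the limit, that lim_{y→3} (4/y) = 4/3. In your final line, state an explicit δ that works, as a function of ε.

δ = min(3/2, (9/8)ε)

Fix ε > 0. We seek δ > 0 such that 0 < |y − 3| < δ implies |4/y − (4/3)| < ε.
|4/y − (4/3)| = 4·|3 − y|/(3·|y|) = 4|y − 3|/(3|y|).
Restrict δ ≤ 3/2. Then |y − 3| < 3/2 gives |y| > 3/2, so 3|y| > 9/2.
Then |4/y − (4/3)| < 4|y − 3|/(9/2), which is < ε when |y − 3| < (9/8)ε.
Take δ = min(3/2, (9/8)ε). Then 0 < |y − 3| < δ gives both |y − 3| < 3/2 and |y − 3| < (9/8)ε, so |4/y − (4/3)| < ε.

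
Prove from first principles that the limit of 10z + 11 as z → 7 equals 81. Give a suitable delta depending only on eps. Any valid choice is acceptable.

delta = eps/10

Fix eps > 0. We need delta > 0 so that 0 < |z − 7| < delta implies |(10z + 11) − 81| < eps.
|(10z + 11) − 81| = |10z - 70| = 10|z − 7|.
So 10|z − 7| < eps exactly when |z − 7| < eps/10.
Choosing delta = eps/10 gives |(10z + 11) − 81| = 10|z − 7| < eps whenever |z − 7| < delta.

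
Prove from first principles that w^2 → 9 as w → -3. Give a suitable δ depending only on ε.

δ = min(1, ε/7)

Let ε > 0 be given. We seek δ > 0 with 0 < |w + 3| < δ ⇒ |w^2 − 9| < ε.
Factor: w^2 − 9 = (w + 3)(w - 3), so |w^2 − 9| = |w + 3|·|w - 3|.
Impose δ ≤ 1 so that |w| < 4; then |w - 3| ≤ 7.
Hence |w^2 − 9| ≤ 7|w + 3|, which is < ε once |w + 3| < ε/7.
Take δ = min(1, ε/7). If 0 < |w + 3| < δ then both bounds hold and |w^2 − 9| ≤ 7|w + 3| < 7·(ε/7) = ε.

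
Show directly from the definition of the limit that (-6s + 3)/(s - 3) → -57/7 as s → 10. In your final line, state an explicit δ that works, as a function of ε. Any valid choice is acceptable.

Suppose ε > 0. We want δ > 0 with 0 < |s − 10| < δ ⇒ |(-6s + 3)/(s - 3) + 57/7| < ε.
Combining over a common denominator, (-6s + 3)/(s - 3) + 57/7 = [(-6s + 3)·7 − (-57)·(s - 3)] / [7·(s - 3)] = 15(s − 10) / (7(s - 3)).
So |(-6s + 3)/(s - 3) + 57/7| = 15|s − 10| / (7·|s − 3|).
Restrict δ ≤ 7/2. Then |s − 10| < 7/2 gives |s − 3| = |(s − 10) + 7| ≥ 7 − 7/2 = 7/2.
Hence |(-6s + 3)/(s - 3) + 57/7| < 15|s − 10|/(7·(7/2)) = (30/49)|s − 10|, which is < ε once |s − 10| < (49/30)ε.
Take δ = min(7/2, (49/30)ε). Then 0 < |s − 10| < δ forces both bounds, so |(-6s + 3)/(s - 3) + 57/7| < ε.

δ = min(7/2, (49/30)ε)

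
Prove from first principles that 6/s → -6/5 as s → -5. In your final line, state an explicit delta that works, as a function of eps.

delta = min(5/2, (25/12)eps)

Suppose eps > 0. We seek delta > 0 such that 0 < |s + 5| < delta implies |6/s + 6/5| < eps.
|6/s + 6/5| = 6·|-5 − s|/(5·|s|) = 6|s + 5|/(5|s|).
Require delta ≤ 5/2 so that |s| > 5 − 5/2 = 5/2, hence 5|s| > 25/2.
Then |6/s + 6/5| < 6|s + 5|/(25/2), which is < eps when |s + 5| < (25/12)eps.
Take delta = min(5/2, (25/12)eps). Then 0 < |s + 5| < delta gives both |s + 5| < 5/2 and |s + 5| < (25/12)eps, so |6/s + 6/5| < eps.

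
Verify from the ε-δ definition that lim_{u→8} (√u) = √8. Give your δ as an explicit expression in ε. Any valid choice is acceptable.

Let ε > 0 be given. We want δ > 0 such that 0 < |u − 8| < δ implies |√u − √8| < ε.
Multiplying by the conjugate, |√u − √8| = |u − 8|/(√u + √8).
Restrict δ ≤ 8 so that |u − 8| < 8 forces u > 0, and then √u + √8 > √8.
Hence |√u − √8| < |u − 8|/√8, which is < ε once |u − 8| < √8·ε.
Take δ = min(8, √8·ε). If 0 < |u − 8| < δ then u > 0 and |√u − √8| < |u − 8|/√8 < ε.

δ = min(8, √8·ε)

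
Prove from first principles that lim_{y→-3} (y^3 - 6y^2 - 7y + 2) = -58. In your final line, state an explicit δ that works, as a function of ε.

Fix ε > 0. We want δ > 0 such that 0 < |y + 3| < δ implies |(y^3 - 6y^2 - 7y + 2) + 58| < ε.
(y^3 - 6y^2 - 7y + 2) + 58 = y^3 - 6y^2 - 7y + 60 = (y + 3)(y^2 - 9y + 20).
So |(y^3 - 6y^2 - 7y + 2) + 58| = |y + 3|·|y^2 - 9y + 20|.
Assume first that |y + 3| < 1, so |y| < 4. Then |y^2 - 9y + 20| ≤ 4^2 + 9·4 + 20 = 72.
Hence |(y^3 - 6y^2 - 7y + 2) + 58| ≤ 72|y + 3| < ε provided |y + 3| < ε/72.
Choosing δ = min(1, ε/72) ensures both conditions, hence |(y^3 - 6y^2 - 7y + 2) + 58| < ε.

δ = min(1, ε/72)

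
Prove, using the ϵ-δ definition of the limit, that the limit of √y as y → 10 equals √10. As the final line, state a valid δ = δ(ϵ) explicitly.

δ = min(10, √10·ϵ)

Let ϵ > 0 be given. We want δ > 0 such that 0 < |y − 10| < δ implies |√y − √10| < ϵ.
Multiplying by the conjugate, |√y − √10| = |y − 10|/(√y + √10).
Restrict δ ≤ 10 so that |y − 10| < 10 forces y > 0, and then √y + √10 > √10.
Hence |√y − √10| < |y − 10|/√10, which is < ϵ once |y − 10| < √10·ϵ.
Take δ = min(10, √10·ϵ). If 0 < |y − 10| < δ then y > 0 and |√y − √10| < |y − 10|/√10 < ϵ.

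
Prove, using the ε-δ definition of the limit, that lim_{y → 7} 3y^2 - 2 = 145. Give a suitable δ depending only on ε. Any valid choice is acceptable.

Suppose ε > 0. We want δ > 0 such that 0 < |y − 7| < δ implies |(3y^2 - 2) − 145| < ε.
(3y^2 - 2) − 145 = 3y^2 - 147 = (y − 7)(3y + 21).
So |(3y^2 - 2) − 145| = |y − 7|·|3y + 21|.
Require δ ≤ 1. Then |y − 7| < 1 gives |y| < 8, and by the triangle inequality |3y + 21| ≤ 3·8 + 21 = 45.
Hence |(3y^2 - 2) − 145| ≤ 45|y − 7| < ε provided |y − 7| < ε/45.
Take δ = min(1, ε/45). Then 0 < |y − 7| < δ gives both |y − 7| < 1 and |y − 7| < ε/45, so |(3y^2 - 2) − 145| < ε.

δ = min(1, ε/45)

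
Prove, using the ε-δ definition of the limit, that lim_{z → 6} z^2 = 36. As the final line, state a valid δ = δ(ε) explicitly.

Let ε > 0. We seek δ > 0 with 0 < |z − 6| < δ ⇒ |z^2 − 36| < ε.
Factor: z^2 − 36 = (z − 6)(z + 6), so |z^2 − 36| = |z − 6|·|z + 6|.
Restrict δ ≤ 1. Then |z − 6| < 1 gives |z| < 7, so by the triangle inequality |z + 6| ≤ 7 + 6 = 13.
Hence |z^2 − 36| ≤ 13|z − 6|, which is < ε once |z − 6| < ε/13.
Take δ = min(1, ε/13). If 0 < |z − 6| < δ then both bounds hold and |z^2 − 36| ≤ 13|z − 6| < 13·(ε/13) = ε.

δ = min(1, ε/13)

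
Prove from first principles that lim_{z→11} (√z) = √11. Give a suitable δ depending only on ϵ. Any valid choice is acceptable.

Suppose ϵ > 0. We want δ > 0 such that 0 < |z − 11| < δ implies |√z − √11| < ϵ.
Rationalise: √z − √11 = (z − 11)/(√z + √11), so |√z − √11| = |z − 11|/(√z + √11).
Restrict δ ≤ 11 so that |z − 11| < 11 forces z > 0, and then √z + √11 > √11.
Hence |√z − √11| < |z − 11|/√11, which is < ϵ once |z − 11| < √11·ϵ.
Take δ = min(11, √11·ϵ). If 0 < |z − 11| < δ then z > 0 and |√z − √11| < |z − 11|/√11 < ϵ.

δ = min(11, √11·ϵ)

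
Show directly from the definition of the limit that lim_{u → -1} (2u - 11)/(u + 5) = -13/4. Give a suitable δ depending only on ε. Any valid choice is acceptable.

δ = min(2, (8/21)ε)

Fix ε > 0. We want δ > 0 with 0 < |u + 1| < δ ⇒ |(2u - 11)/(u + 5) + 13/4| < ε.
Combining over a common denominator, (2u - 11)/(u + 5) + 13/4 = [(2u - 11)·4 − (-13)·(u + 5)] / [4·(u + 5)] = 21(u + 1) / (4(u + 5)).
So |(2u - 11)/(u + 5) + 13/4| = 21|u + 1| / (4·|u + 5|).
Require δ ≤ 2, so |u + 5| ≥ |4| − |u + 1| > 4 − 2 = 2.
Hence |(2u - 11)/(u + 5) + 13/4| < 21|u + 1|/(4·2) = (21/8)|u + 1|, which is < ε once |u + 1| < (8/21)ε.
Take δ = min(2, (8/21)ε). Then 0 < |u + 1| < δ forces both bounds, so |(2u - 11)/(u + 5) + 13/4| < ε.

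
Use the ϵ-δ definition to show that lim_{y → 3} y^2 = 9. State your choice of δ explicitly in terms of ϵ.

δ = min(1, ϵ/7)

Let ϵ > 0 be given. We seek δ > 0 with 0 < |y − 3| < δ ⇒ |y^2 − 9| < ϵ.
Factor: y^2 − 9 = (y − 3)(y + 3), so |y^2 − 9| = |y − 3|·|y + 3|.
Impose δ ≤ 1 so that |y| < 4; then |y + 3| ≤ 7.
Hence |y^2 − 9| ≤ 7|y − 3|, which is < ϵ once |y − 3| < ϵ/7.
Take δ = min(1, ϵ/7). If 0 < |y − 3| < δ then both bounds hold and |y^2 − 9| ≤ 7|y − 3| < 7·(ϵ/7) = ϵ.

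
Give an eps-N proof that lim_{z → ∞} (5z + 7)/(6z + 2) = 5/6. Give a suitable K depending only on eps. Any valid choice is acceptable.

Suppose eps > 0. We seek K > 0 such that z > K implies |(5z + 7)/(6z + 2) − (5/6)| < eps.
(5z + 7)/(6z + 2) − (5/6) = (6(5z + 7) − 5(6z + 2)) / (6(6z + 2)) = 32/(6(6z + 2)).
For z > 0 we have 6z + 2 > 6z, so |(5z + 7)/(6z + 2) − (5/6)| = 32/(6(6z + 2)) < 32/(6·6z) = (8/9)/z.
Thus |(5z + 7)/(6z + 2) − (5/6)| < eps whenever z > (8/9)/eps.
Take K = (8/9)/eps. If z > K then |(5z + 7)/(6z + 2) − (5/6)| < (8/9)/z < eps.

K = (8/9)/eps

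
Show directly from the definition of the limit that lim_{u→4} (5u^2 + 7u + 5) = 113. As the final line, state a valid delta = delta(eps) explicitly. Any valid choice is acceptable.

Let eps > 0 be given. We want delta > 0 such that 0 < |u − 4| < delta implies |(5u^2 + 7u + 5) − 113| < eps.
(5u^2 + 7u + 5) − 113 = 5u^2 + 7u - 108 = (u − 4)(5u + 27).
So |(5u^2 + 7u + 5) − 113| = |u − 4|·|5u + 27|.
Assume first that |u − 4| < 1, so |u| < 5. Then |5u + 27| ≤ 5·5 + 27 = 52.
Hence |(5u^2 + 7u + 5) − 113| ≤ 52|u − 4| < eps provided |u − 4| < eps/52.
Take delta = min(1, eps/52). Then 0 < |u − 4| < delta gives both |u − 4| < 1 and |u − 4| < eps/52, so |(5u^2 + 7u + 5) − 113| < eps.

delta = min(1, eps/52)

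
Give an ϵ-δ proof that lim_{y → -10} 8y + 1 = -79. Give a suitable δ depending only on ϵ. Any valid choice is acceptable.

δ = ϵ/8

Let ϵ > 0. We need δ > 0 so that 0 < |y + 10| < δ implies |(8y + 1) + 79| < ϵ.
|(8y + 1) + 79| = |8y + 80| = 8|y + 10|.
So 8|y + 10| < ϵ exactly when |y + 10| < ϵ/8.
Take δ = ϵ/8. If 0 < |y + 10| < δ then |(8y + 1) + 79| = 8|y + 10| < 8·(ϵ/8) = ϵ.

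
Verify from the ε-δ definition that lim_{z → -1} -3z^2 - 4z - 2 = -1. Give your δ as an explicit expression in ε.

Let ε > 0. We want δ > 0 such that 0 < |z + 1| < δ implies |(-3z^2 - 4z - 2) + 1| < ε.
(-3z^2 - 4z - 2) + 1 = -3z^2 - 4z - 1 = (z + 1)(-3z - 1).
So |(-3z^2 - 4z - 2) + 1| = |z + 1|·|-3z - 1|.
Assume first that |z + 1| < 2, so |z| < 3. Then |-3z - 1| ≤ 3·3 + 1 = 10.
Hence |(-3z^2 - 4z - 2) + 1| ≤ 10|z + 1| < ε provided |z + 1| < ε/10.
Take δ = min(2, ε/10). Then 0 < |z + 1| < δ gives both |z + 1| < 2 and |z + 1| < ε/10, so |(-3z^2 - 4z - 2) + 1| < ε.

δ = min(2, ε/10)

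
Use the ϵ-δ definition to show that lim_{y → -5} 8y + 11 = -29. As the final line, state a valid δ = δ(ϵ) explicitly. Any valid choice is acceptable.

Suppose ϵ > 0. We need δ > 0 so that 0 < |y + 5| < δ implies |(8y + 11) + 29| < ϵ.
|(8y + 11) + 29| = |8y + 40| = 8|y + 5|.
So 8|y + 5| < ϵ exactly when |y + 5| < ϵ/8.
Choosing δ = ϵ/8 gives |(8y + 11) + 29| = 8|y + 5| < ϵ whenever |y + 5| < δ.

δ = ϵ/8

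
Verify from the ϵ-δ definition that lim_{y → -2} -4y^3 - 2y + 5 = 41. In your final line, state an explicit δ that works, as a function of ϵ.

δ = min(2, ϵ/114)

Let ϵ > 0 be given. We want δ > 0 such that 0 < |y + 2| < δ implies |(-4y^3 - 2y + 5) − 41| < ϵ.
(-4y^3 - 2y + 5) − 41 = -4y^3 - 2y - 36 = (y + 2)(-4y^2 + 8y - 18).
So |(-4y^3 - 2y + 5) − 41| = |y + 2|·|-4y^2 + 8y - 18|.
Require δ ≤ 2. Then |y + 2| < 2 gives |y| < 4, and by the triangle inequality |-4y^2 + 8y - 18| ≤ 4·4^2 + 8·4 + 18 = 114.
Hence |(-4y^3 - 2y + 5) − 41| ≤ 114|y + 2| < ϵ provided |y + 2| < ϵ/114.
Choosing δ = min(2, ϵ/114) ensures both conditions, hence |(-4y^3 - 2y + 5) − 41| < ϵ.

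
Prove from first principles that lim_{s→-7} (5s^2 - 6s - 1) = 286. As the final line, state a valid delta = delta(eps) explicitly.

delta = min(1, eps/81)

Fix eps > 0. We want delta > 0 such that 0 < |s + 7| < delta implies |(5s^2 - 6s - 1) − 286| < eps.
(5s^2 - 6s - 1) − 286 = 5s^2 - 6s - 287 = (s + 7)(5s - 41).
So |(5s^2 - 6s - 1) − 286| = |s + 7|·|5s - 41|.
Assume first that |s + 7| < 1, so |s| < 8. Then |5s - 41| ≤ 5·8 + 41 = 81.
Hence |(5s^2 - 6s - 1) − 286| ≤ 81|s + 7| < eps provided |s + 7| < eps/81.
Take delta = min(1, eps/81). Then 0 < |s + 7| < delta gives both |s + 7| < 1 and |s + 7| < eps/81, so |(5s^2 - 6s - 1) − 286| < eps.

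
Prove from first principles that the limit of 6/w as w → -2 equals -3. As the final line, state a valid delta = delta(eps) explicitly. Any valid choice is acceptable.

Fix eps > 0. We seek delta > 0 such that 0 < |w + 2| < delta implies |6/w + 3| < eps.
|6/w + 3| = 6·|-2 − w|/(2·|w|) = 6|w + 2|/(2|w|).
Restrict delta ≤ 1. Then |w + 2| < 1 gives |w| > 1, so 2|w| > 2.
Then |6/w + 3| < 6|w + 2|/2, which is < eps when |w + 2| < (1/3)eps.
Take delta = min(1, (1/3)eps). Then 0 < |w + 2| < delta gives both |w + 2| < 1 and |w + 2| < (1/3)eps, so |6/w + 3| < eps.

delta = min(1, (1/3)eps)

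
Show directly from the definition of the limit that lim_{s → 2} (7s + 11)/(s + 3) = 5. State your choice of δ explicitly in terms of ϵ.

Fix ϵ > 0. We want δ > 0 with 0 < |s − 2| < δ ⇒ |(7s + 11)/(s + 3) − 5| < ϵ.
Combining over a common denominator, (7s + 11)/(s + 3) − 5 = [(7s + 11)·5 − 25·(s + 3)] / [5·(s + 3)] = 10(s − 2) / (5(s + 3)).
So |(7s + 11)/(s + 3) − 5| = 10|s − 2| / (5·|s + 3|).
Require δ ≤ 5/2, so |s + 3| ≥ |5| − |s − 2| > 5 − 5/2 = 5/2.
Hence |(7s + 11)/(s + 3) − 5| < 10|s − 2|/(5·(5/2)) = (4/5)|s − 2|, which is < ϵ once |s − 2| < (5/4)ϵ.
Take δ = min(5/2, (5/4)ϵ). Then 0 < |s − 2| < δ forces both bounds, so |(7s + 11)/(s + 3) − 5| < ϵ.

δ = min(5/2, (5/4)ϵ)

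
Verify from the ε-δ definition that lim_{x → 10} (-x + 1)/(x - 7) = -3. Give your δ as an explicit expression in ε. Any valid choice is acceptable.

Let ε > 0. We want δ > 0 with 0 < |x − 10| < δ ⇒ |(-x + 1)/(x - 7) + 3| < ε.
Combining over a common denominator, (-x + 1)/(x - 7) + 3 = [(-x + 1)·3 − (-9)·(x - 7)] / [3·(x - 7)] = 6(x − 10) / (3(x - 7)).
So |(-x + 1)/(x - 7) + 3| = 6|x − 10| / (3·|x − 7|).
Require δ ≤ 3/2, so |x − 7| ≥ |3| − |x − 10| > 3 − 3/2 = 3/2.
Hence |(-x + 1)/(x - 7) + 3| < 6|x − 10|/(3·(3/2)) = (4/3)|x − 10|, which is < ε once |x − 10| < (3/4)ε.
Take δ = min(3/2, (3/4)ε). Then 0 < |x − 10| < δ forces both bounds, so |(-x + 1)/(x - 7) + 3| < ε.

δ = min(3/2, (3/4)ε)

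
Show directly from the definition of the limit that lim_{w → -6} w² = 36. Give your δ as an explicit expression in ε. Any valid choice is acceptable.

δ = min(2, ε/14)

Let ε > 0. We seek δ > 0 with 0 < |w + 6| < δ ⇒ |w² − 36| < ε.
Factor: w² − 36 = (w + 6)(w - 6), so |w² − 36| = |w + 6|·|w - 6|.
Impose δ ≤ 2 so that |w| < 8; then |w - 6| ≤ 14.
Hence |w² − 36| ≤ 14|w + 6|, which is < ε once |w + 6| < ε/14.
Take δ = min(2, ε/14). If 0 < |w + 6| < δ then both bounds hold and |w² − 36| ≤ 14|w + 6| < 14·(ε/14) = ε.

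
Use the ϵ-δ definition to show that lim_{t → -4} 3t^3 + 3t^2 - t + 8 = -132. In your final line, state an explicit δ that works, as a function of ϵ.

δ = min(1, ϵ/155)

Let ϵ > 0. We want δ > 0 such that 0 < |t + 4| < δ implies |(3t^3 + 3t^2 - t + 8) + 132| < ϵ.
(3t^3 + 3t^2 - t + 8) + 132 = 3t^3 + 3t^2 - t + 140 = (t + 4)(3t^2 - 9t + 35).
So |(3t^3 + 3t^2 - t + 8) + 132| = |t + 4|·|3t^2 - 9t + 35|.
Require δ ≤ 1. Then |t + 4| < 1 gives |t| < 5, and by the triangle inequality |3t^2 - 9t + 35| ≤ 3·5^2 + 9·5 + 35 = 155.
Hence |(3t^3 + 3t^2 - t + 8) + 132| ≤ 155|t + 4| < ϵ provided |t + 4| < ϵ/155.
Choosing δ = min(1, ϵ/155) ensures both conditions, hence |(3t^3 + 3t^2 - t + 8) + 132| < ϵ.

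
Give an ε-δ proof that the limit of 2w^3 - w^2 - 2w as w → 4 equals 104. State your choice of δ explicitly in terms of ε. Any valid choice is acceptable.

δ = min(1, ε/111)

Fix ε > 0. We want δ > 0 such that 0 < |w − 4| < δ implies |(2w^3 - w^2 - 2w) − 104| < ε.
(2w^3 - w^2 - 2w) − 104 = 2w^3 - w^2 - 2w - 104 = (w − 4)(2w^2 + 7w + 26).
So |(2w^3 - w^2 - 2w) − 104| = |w − 4|·|2w^2 + 7w + 26|.
Assume first that |w − 4| < 1, so |w| < 5. Then |2w^2 + 7w + 26| ≤ 2·5^2 + 7·5 + 26 = 111.
Hence |(2w^3 - w^2 - 2w) − 104| ≤ 111|w − 4| < ε provided |w − 4| < ε/111.
Take δ = min(1, ε/111). Then 0 < |w − 4| < δ gives both |w − 4| < 1 and |w − 4| < ε/111, so |(2w^3 - w^2 - 2w) − 104| < ε.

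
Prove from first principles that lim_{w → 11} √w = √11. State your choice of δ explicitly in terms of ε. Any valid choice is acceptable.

Let ε > 0 be given. We want δ > 0 such that 0 < |w − 11| < δ implies |√w − √11| < ε.
Rationalise: √w − √11 = (w − 11)/(√w + √11), so |√w − √11| = |w − 11|/(√w + √11).
Restrict δ ≤ 11 so that |w − 11| < 11 forces w > 0, and then √w + √11 > √11.
Hence |√w − √11| < |w − 11|/√11, which is < ε once |w − 11| < √11·ε.
Take δ = min(11, √11·ε). If 0 < |w − 11| < δ then w > 0 and |√w − √11| < |w − 11|/√11 < ε.

δ = min(11, √11·ε)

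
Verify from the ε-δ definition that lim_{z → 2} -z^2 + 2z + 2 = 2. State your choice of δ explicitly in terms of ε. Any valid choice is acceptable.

Let ε > 0. We want δ > 0 such that 0 < |z − 2| < δ implies |(-z^2 + 2z + 2) − 2| < ε.
(-z^2 + 2z + 2) − 2 = -z^2 + 2z = (z − 2)(-z).
So |(-z^2 + 2z + 2) − 2| = |z − 2|·|-z|.
Assume first that |z − 2| < 1, so |z| < 3. Then |-z| ≤ 3 = 3.
Hence |(-z^2 + 2z + 2) − 2| ≤ 3|z − 2| < ε provided |z − 2| < ε/3.
Choosing δ = min(1, ε/3) ensures both conditions, hence |(-z^2 + 2z + 2) − 2| < ε.

δ = min(1, ε/3)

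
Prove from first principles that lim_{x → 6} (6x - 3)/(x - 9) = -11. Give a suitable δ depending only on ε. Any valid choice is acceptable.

Let ε > 0 be given. We want δ > 0 with 0 < |x − 6| < δ ⇒ |(6x - 3)/(x - 9) + 11| < ε.
Combining over a common denominator, (6x - 3)/(x - 9) + 11 = [(6x - 3)·(-3) − 33·(x - 9)] / [(-3)·(x - 9)] = -51(x − 6) / ((-3)(x - 9)).
So |(6x - 3)/(x - 9) + 11| = 51|x − 6| / (3·|x − 9|).
Require δ ≤ 3/2, so |x − 9| ≥ |-3| − |x − 6| > 3 − 3/2 = 3/2.
Hence |(6x - 3)/(x - 9) + 11| < 51|x − 6|/(3·(3/2)) = (34/3)|x − 6|, which is < ε once |x − 6| < (3/34)ε.
Take δ = min(3/2, (3/34)ε). Then 0 < |x − 6| < δ forces both bounds, so |(6x - 3)/(x - 9) + 11| < ε.

δ = min(3/2, (3/34)ε)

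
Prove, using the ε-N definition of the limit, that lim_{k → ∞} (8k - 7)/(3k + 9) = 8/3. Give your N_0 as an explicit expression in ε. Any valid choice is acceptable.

Let ε > 0. For k ≥ 1, |(8k - 7)/(3k + 9) − (8/3)| = |-93|/(3(3k + 9)) = 93/(3(3k + 9)).
Since 3k + 9 ≥ 3k for k ≥ 1, this is ≤ 93/(3·3k) = (31/3)/k.
So |(8k - 7)/(3k + 9) − (8/3)| < ε whenever k > (31/3)/ε.
Take N_0 = (31/3)/ε. If k > N_0 then |(8k - 7)/(3k + 9) − (8/3)| ≤ (31/3)/k < ε.

N_0 = (31/3)/ε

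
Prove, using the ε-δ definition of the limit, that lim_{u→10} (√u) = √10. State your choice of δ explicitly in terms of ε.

δ = min(10, √10·ε)

Let ε > 0 be given. We want δ > 0 such that 0 < |u − 10| < δ implies |√u − √10| < ε.
Multiplying by the conjugate, |√u − √10| = |u − 10|/(√u + √10).
Restrict δ ≤ 10 so that |u − 10| < 10 forces u > 0, and then √u + √10 > √10.
Hence |√u − √10| < |u − 10|/√10, which is < ε once |u − 10| < √10·ε.
Take δ = min(10, √10·ε). If 0 < |u − 10| < δ then u > 0 and |√u − √10| < |u − 10|/√10 < ε.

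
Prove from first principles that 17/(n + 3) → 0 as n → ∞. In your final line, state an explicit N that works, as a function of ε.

N = 17/ε

Suppose ε > 0. For n ≥ 1, |17/(n + 3) − 0| = 17/(n + 3) ≤ 17/n.
We need 17/n < ε, i.e. n > 17/ε.
Take N = 17/ε. If n > N then |17/(n + 3)| ≤ 17/n < ε.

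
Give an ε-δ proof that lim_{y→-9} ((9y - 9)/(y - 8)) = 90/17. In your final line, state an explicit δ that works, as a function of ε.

δ = min(17/2, (289/126)ε)

Suppose ε > 0. We want δ > 0 with 0 < |y + 9| < δ ⇒ |(9y - 9)/(y - 8) − (90/17)| < ε.
Combining over a common denominator, (9y - 9)/(y - 8) − (90/17) = [(9y - 9)·(-17) − (-90)·(y - 8)] / [(-17)·(y - 8)] = -63(y + 9) / ((-17)(y - 8)).
So |(9y - 9)/(y - 8) − (90/17)| = 63|y + 9| / (17·|y − 8|).
Require δ ≤ 17/2, so |y − 8| ≥ |-17| − |y + 9| > 17 − 17/2 = 17/2.
Hence |(9y - 9)/(y - 8) − (90/17)| < 63|y + 9|/(17·(17/2)) = (126/289)|y + 9|, which is < ε once |y + 9| < (289/126)ε.
Take δ = min(17/2, (289/126)ε). Then 0 < |y + 9| < δ forces both bounds, so |(9y - 9)/(y - 8) − (90/17)| < ε.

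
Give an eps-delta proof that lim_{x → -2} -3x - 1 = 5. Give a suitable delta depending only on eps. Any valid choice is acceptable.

Let eps > 0. We need delta > 0 so that 0 < |x + 2| < delta implies |(-3x - 1) − 5| < eps.
|(-3x - 1) − 5| = |-3x - 6| = 3|x + 2|.
Thus it suffices that |x + 2| < eps/3.
Take delta = eps/3. If 0 < |x + 2| < delta then |(-3x - 1) − 5| = 3|x + 2| < 3·(eps/3) = eps.

delta = eps/3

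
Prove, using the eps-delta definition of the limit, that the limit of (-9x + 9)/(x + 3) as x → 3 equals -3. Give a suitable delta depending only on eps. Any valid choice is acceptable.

Let eps > 0 be given. We want delta > 0 with 0 < |x − 3| < delta ⇒ |(-9x + 9)/(x + 3) + 3| < eps.
Combining over a common denominator, (-9x + 9)/(x + 3) + 3 = [(-9x + 9)·6 − (-18)·(x + 3)] / [6·(x + 3)] = -36(x − 3) / (6(x + 3)).
So |(-9x + 9)/(x + 3) + 3| = 36|x − 3| / (6·|x + 3|).
Restrict delta ≤ 3. Then |x − 3| < 3 gives |x + 3| = |(x − 3) + 6| ≥ 6 − 3 = 3.
Hence |(-9x + 9)/(x + 3) + 3| < 36|x − 3|/(6·3) = 2|x − 3|, which is < eps once |x − 3| < (1/2)eps.
Take delta = min(3, (1/2)eps). Then 0 < |x − 3| < delta forces both bounds, so |(-9x + 9)/(x + 3) + 3| < eps.

delta = min(3, (1/2)eps)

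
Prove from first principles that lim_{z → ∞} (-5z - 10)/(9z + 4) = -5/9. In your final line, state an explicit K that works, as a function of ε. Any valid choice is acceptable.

K = (70/81)/ε

Suppose ε > 0. We seek K > 0 such that z > K implies |(-5z - 10)/(9z + 4) + 5/9| < ε.
(-5z - 10)/(9z + 4) + 5/9 = (9(-5z - 10) − (-5)(9z + 4)) / (9(9z + 4)) = -70/(9(9z + 4)).
For z > 0 we have 9z + 4 > 9z, so |(-5z - 10)/(9z + 4) + 5/9| = 70/(9(9z + 4)) < 70/(9·9z) = (70/81)/z.
Thus |(-5z - 10)/(9z + 4) + 5/9| < ε whenever z > (70/81)/ε.
Take K = (70/81)/ε. If z > K then |(-5z - 10)/(9z + 4) + 5/9| < (70/81)/z < ε.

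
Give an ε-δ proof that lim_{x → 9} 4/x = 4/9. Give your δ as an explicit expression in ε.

Let ε > 0. We seek δ > 0 such that 0 < |x − 9| < δ implies |4/x − (4/9)| < ε.
|4/x − (4/9)| = 4·|9 − x|/(9·|x|) = 4|x − 9|/(9|x|).
Require δ ≤ 9/2 so that |x| > 9 − 9/2 = 9/2, hence 9|x| > 81/2.
Then |4/x − (4/9)| < 4|x − 9|/(81/2), which is < ε when |x − 9| < (81/8)ε.
Take δ = min(9/2, (81/8)ε). Then 0 < |x − 9| < δ gives both |x − 9| < 9/2 and |x − 9| < (81/8)ε, so |4/x − (4/9)| < ε.

δ = min(9/2, (81/8)ε)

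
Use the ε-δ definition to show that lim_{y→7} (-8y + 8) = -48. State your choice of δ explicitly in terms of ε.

δ = ε/8

Let ε > 0. We need δ > 0 so that 0 < |y − 7| < δ implies |(-8y + 8) + 48| < ε.
|(-8y + 8) + 48| = |-8y + 56| = 8|y − 7|.
So 8|y − 7| < ε exactly when |y − 7| < ε/8.
Choosing δ = ε/8 gives |(-8y + 8) + 48| = 8|y − 7| < ε whenever |y − 7| < δ.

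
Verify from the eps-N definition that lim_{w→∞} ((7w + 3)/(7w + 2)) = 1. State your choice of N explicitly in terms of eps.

Suppose eps > 0. We seek N > 0 such that w > N implies |(7w + 3)/(7w + 2) − 1| < eps.
(7w + 3)/(7w + 2) − 1 = (7(7w + 3) − 7(7w + 2)) / (7(7w + 2)) = 7/(7(7w + 2)).
For w > 0 we have 7w + 2 > 7w, so |(7w + 3)/(7w + 2) − 1| = 7/(7(7w + 2)) < 7/(7·7w) = (1/7)/w.
Thus |(7w + 3)/(7w + 2) − 1| < eps whenever w > (1/7)/eps.
Take N = (1/7)/eps. If w > N then |(7w + 3)/(7w + 2) − 1| < (1/7)/w < eps.

N = (1/7)/eps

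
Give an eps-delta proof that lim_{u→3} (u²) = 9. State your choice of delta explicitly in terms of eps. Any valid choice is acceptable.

delta = min(2, eps/8)

Suppose eps > 0. We seek delta > 0 with 0 < |u − 3| < delta ⇒ |u² − 9| < eps.
Factor: u² − 9 = (u − 3)(u + 3), so |u² − 9| = |u − 3|·|u + 3|.
Restrict delta ≤ 2. Then |u − 3| < 2 gives |u| < 5, so by the triangle inequality |u + 3| ≤ 5 + 3 = 8.
Hence |u² − 9| ≤ 8|u − 3|, which is < eps once |u − 3| < eps/8.
Take delta = min(2, eps/8). If 0 < |u − 3| < delta then both bounds hold and |u² − 9| ≤ 8|u − 3| < 8·(eps/8) = eps.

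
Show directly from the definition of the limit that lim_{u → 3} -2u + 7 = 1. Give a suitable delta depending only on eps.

delta = eps/2

Suppose eps > 0. We need delta > 0 so that 0 < |u − 3| < delta implies |(-2u + 7) − 1| < eps.
Since (-2u + 7) − 1 = -2(u − 3), we have |(-2u + 7) − 1| = 2|u − 3|.
So 2|u − 3| < eps exactly when |u − 3| < eps/2.
Choosing delta = eps/2 gives |(-2u + 7) − 1| = 2|u − 3| < eps whenever |u − 3| < delta.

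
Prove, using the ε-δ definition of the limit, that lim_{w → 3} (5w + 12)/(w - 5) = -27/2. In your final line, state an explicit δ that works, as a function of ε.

Let ε > 0 be given. We want δ > 0 with 0 < |w − 3| < δ ⇒ |(5w + 12)/(w - 5) + 27/2| < ε.
Combining over a common denominator, (5w + 12)/(w - 5) + 27/2 = [(5w + 12)·(-2) − 27·(w - 5)] / [(-2)·(w - 5)] = -37(w − 3) / ((-2)(w - 5)).
So |(5w + 12)/(w - 5) + 27/2| = 37|w − 3| / (2·|w − 5|).
Require δ ≤ 1, so |w − 5| ≥ |-2| − |w − 3| > 2 − 1 = 1.
Hence |(5w + 12)/(w - 5) + 27/2| < 37|w − 3|/(2·1) = (37/2)|w − 3|, which is < ε once |w − 3| < (2/37)ε.
Take δ = min(1, (2/37)ε). Then 0 < |w − 3| < δ forces both bounds, so |(5w + 12)/(w - 5) + 27/2| < ε.

δ = min(1, (2/37)ε)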